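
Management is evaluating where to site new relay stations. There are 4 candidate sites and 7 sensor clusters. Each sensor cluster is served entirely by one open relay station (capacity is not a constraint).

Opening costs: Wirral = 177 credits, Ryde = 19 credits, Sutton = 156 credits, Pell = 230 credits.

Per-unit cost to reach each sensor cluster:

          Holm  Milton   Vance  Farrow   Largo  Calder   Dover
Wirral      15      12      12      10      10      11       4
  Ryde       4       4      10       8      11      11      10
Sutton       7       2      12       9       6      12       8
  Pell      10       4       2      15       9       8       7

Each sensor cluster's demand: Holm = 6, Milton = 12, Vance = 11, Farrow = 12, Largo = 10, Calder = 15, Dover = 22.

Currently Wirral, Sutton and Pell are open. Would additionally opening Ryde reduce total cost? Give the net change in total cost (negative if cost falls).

Yes — net change −11 (cost falls by 11).

Current service cost with {Wirral, Sutton, Pell}: 464.
Adding Ryde: each sensor cluster re-picks its cheapest; new service cost 434, saving 30.
Extra fixed cost: 19. Net change = 19 − 30 = -11.
(Totals: 1027 → 1016.)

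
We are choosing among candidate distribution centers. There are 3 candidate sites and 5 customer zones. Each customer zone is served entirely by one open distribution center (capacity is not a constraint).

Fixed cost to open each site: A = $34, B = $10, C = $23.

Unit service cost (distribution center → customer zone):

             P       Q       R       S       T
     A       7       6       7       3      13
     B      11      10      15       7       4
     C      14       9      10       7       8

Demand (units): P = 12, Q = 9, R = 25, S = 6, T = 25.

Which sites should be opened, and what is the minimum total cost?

Open A and B; minimum total cost 475.

For any fixed open set, each customer zone goes to its cheapest open site; total = fixed + service.
{A, B}: P→A 7·12=84, Q→A 6·9=54, R→A 7·25=175, S→A 3·6=18, T→B 4·25=100. Service 431; fixed 44; total 475.
{A, B, C}: service 431 + fixed 67 = 498
{A, C}: service 531 + fixed 57 = 588
{B}: P→B 11·12=132, Q→B 10·9=90, R→B 15·25=375, S→B 7·6=42, T→B 4·25=100. Service 739; fixed 10; total 749.
No other subset beats 475.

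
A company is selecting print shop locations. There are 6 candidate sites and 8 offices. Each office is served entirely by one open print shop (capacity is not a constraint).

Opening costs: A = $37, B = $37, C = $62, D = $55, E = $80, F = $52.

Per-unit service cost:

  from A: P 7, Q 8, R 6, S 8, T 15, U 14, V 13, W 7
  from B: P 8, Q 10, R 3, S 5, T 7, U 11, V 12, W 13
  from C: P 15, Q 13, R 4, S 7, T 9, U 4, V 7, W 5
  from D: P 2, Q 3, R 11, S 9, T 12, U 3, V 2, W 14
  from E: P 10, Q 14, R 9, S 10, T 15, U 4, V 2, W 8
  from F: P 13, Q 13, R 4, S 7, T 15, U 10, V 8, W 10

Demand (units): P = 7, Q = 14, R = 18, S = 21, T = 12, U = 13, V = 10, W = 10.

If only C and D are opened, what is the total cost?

Each office is assigned to its cheapest site among the open ones.
{C, D}: P→D 2·7=14, Q→D 3·14=42, R→C 4·18=72, S→C 7·21=147, T→C 9·12=108, U→D 3·13=39, V→D 2·10=20, W→C 5·10=50. Service 492; fixed 117; total 609.

Total cost: 609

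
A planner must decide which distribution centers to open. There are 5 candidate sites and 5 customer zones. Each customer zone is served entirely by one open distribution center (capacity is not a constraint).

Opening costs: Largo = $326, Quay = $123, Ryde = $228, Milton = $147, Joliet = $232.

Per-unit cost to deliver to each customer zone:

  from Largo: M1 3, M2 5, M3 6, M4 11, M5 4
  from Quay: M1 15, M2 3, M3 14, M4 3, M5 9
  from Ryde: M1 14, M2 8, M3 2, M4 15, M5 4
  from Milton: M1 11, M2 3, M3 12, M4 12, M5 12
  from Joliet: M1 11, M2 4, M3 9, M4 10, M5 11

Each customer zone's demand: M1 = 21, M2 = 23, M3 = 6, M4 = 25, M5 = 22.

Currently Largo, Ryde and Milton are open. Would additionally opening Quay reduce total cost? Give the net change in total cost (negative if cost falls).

Current service cost with {Largo, Ryde, Milton}: 507.
Adding Quay: each customer zone re-picks its cheapest; new service cost 307, saving 200.
Extra fixed cost: 123. Net change = 123 − 200 = -77.
(Totals: 1208 → 1131.)

Yes — net change −77 (cost falls by 77).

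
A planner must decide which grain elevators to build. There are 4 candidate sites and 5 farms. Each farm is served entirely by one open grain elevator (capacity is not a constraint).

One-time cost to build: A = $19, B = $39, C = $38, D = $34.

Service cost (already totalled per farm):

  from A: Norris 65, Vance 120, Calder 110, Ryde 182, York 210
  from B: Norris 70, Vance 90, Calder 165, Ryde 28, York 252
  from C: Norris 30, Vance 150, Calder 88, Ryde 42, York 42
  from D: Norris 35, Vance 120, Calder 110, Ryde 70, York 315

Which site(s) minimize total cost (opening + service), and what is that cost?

Open B and C; minimum total cost 355.

For any fixed open set, each farm goes to its cheapest open site; total = fixed + service.
{B, C}: Norris→C 30, Vance→B 90, Calder→C 88, Ryde→B 28, York→C 42. Service 278; fixed 77; total 355.
{A, B, C}: service 278 + fixed 96 = 374
{A, C}: service 322 + fixed 57 = 379
{A, B, C, D}: Norris→C 30, Vance→B 90, Calder→C 88, Ryde→B 28, York→C 42. Service 278; fixed 130; total 408.
No other subset beats 355.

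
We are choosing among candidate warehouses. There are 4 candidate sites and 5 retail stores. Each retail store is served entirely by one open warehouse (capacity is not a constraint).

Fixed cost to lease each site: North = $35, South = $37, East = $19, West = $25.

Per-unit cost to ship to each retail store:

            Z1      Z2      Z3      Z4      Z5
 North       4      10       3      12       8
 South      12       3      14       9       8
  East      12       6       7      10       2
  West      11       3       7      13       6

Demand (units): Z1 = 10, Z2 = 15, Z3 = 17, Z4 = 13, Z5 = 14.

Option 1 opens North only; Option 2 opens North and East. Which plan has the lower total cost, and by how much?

Option 1: {North}: Z1→North 4·10=40, Z2→North 10·15=150, Z3→North 3·17=51, Z4→North 12·13=156, Z5→North 8·14=112. Service 509; fixed 35; total 544.
Option 2: {North, East}: Z1→North 4·10=40, Z2→East 6·15=90, Z3→North 3·17=51, Z4→East 10·13=130, Z5→East 2·14=28. Service 339; fixed 54; total 393.
Difference: |544 − 393| = 151.

Option 2 is cheaper by 151.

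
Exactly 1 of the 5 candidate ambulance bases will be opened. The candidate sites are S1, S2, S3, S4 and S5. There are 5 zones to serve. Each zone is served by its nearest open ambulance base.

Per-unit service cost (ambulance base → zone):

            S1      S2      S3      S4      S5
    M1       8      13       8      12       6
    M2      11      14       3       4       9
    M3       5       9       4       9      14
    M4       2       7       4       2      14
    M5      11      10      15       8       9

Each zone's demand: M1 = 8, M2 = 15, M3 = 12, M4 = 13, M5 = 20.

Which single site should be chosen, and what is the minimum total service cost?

With exactly 1 open, each zone uses its cheapest among the chosen.
{S4}: M1→S4 12·8=96, M2→S4 4·15=60, M3→S4 9·12=108, M4→S4 2·13=26, M5→S4 8·20=160. Service cost 450.
{S3}: service cost 509
{S1}: service cost 535
Among all 5 size-1 choices, {S4} is lowest.

Choose S4 only; total service cost 450.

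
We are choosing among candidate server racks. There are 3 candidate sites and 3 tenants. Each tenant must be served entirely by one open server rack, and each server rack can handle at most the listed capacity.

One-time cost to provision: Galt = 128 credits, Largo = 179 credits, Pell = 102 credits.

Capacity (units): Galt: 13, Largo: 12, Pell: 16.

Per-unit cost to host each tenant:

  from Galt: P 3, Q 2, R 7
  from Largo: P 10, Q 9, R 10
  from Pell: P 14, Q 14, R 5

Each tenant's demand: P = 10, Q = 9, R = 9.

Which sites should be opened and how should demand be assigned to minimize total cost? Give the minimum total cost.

Minimum total cost: 565

Open {Galt, Largo, Pell}: P→Galt 3·10=30, Q→Largo 9·9=81, R→Pell 5·9=45.
Loads: Galt carries 10/13, Largo carries 9/12, Pell carries 9/16. Service 156; fixed 409; total 565.
Next best feasible plan costs 572.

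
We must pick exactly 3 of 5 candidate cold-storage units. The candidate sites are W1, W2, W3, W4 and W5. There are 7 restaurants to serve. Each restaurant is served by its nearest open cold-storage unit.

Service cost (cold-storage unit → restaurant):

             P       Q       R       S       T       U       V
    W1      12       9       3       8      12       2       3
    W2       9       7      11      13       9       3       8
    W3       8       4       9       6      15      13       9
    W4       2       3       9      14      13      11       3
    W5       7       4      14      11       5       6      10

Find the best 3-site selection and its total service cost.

With exactly 3 open, each restaurant uses its cheapest among the chosen.
{W1, W4, W5}: P→W4 2, Q→W4 3, R→W1 3, S→W1 8, T→W5 5, U→W1 2, V→W1 3. Service cost 26.
{W1, W2, W4}: service cost 30
{W1, W3, W5}: service cost 30
Among all 10 size-3 choices, {W1, W4, W5} is lowest.

Choose W1, W4 and W5; total service cost 26.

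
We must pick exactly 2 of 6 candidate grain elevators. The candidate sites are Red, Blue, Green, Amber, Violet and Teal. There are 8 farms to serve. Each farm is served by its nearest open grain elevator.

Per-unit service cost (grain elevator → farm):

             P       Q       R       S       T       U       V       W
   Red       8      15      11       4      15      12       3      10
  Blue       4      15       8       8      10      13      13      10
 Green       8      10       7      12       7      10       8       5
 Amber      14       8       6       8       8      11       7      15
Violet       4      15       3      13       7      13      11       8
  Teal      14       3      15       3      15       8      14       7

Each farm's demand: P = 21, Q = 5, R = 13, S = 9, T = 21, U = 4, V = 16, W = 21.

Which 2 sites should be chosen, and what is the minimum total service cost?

Choose Red and Violet; total service cost 645.

With exactly 2 open, each farm uses its cheapest among the chosen.
{Red, Violet}: P→Violet 4·21=84, Q→Red 15·5=75, R→Violet 3·13=39, S→Red 4·9=36, T→Violet 7·21=147, U→Red 12·4=48, V→Red 3·16=48, W→Violet 8·21=168. Service cost 645.
{Violet, Teal}: service cost 667
{Red, Green}: service cost 685
Among all 15 size-2 choices, {Red, Violet} is lowest.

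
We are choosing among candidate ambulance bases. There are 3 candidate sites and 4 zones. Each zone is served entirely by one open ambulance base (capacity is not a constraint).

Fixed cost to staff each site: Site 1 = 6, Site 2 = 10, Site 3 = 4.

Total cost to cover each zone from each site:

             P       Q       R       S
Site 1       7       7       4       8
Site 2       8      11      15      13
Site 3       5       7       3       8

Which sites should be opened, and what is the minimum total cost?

For any fixed open set, each zone goes to its cheapest open site; total = fixed + service.
{Site 3}: P→Site 3 5, Q→Site 3 7, R→Site 3 3, S→Site 3 8. Service 23; fixed 4; total 27.
{Site 1}: service 26 + fixed 6 = 32
{Site 1, Site 3}: P→Site 3 5, Q→Site 1 7, R→Site 3 3, S→Site 1 8. Service 23; fixed 10; total 33.
{Site 1, Site 2, Site 3}: service 23 + fixed 20 = 43
No other subset beats 27.

Open Site 3 only; minimum total cost 27.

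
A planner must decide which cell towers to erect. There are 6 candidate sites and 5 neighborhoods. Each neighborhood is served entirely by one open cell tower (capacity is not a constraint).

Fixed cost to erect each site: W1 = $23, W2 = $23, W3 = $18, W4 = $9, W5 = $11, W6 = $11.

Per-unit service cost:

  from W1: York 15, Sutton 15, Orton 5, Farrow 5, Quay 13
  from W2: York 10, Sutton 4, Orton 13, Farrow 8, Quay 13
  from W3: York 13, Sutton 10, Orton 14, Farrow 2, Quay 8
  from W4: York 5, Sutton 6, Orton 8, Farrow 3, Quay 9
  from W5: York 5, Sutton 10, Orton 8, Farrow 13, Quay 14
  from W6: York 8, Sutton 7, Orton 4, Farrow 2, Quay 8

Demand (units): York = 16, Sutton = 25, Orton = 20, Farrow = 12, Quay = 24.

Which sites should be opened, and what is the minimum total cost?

For any fixed open set, each neighborhood goes to its cheapest open site; total = fixed + service.
{W2, W4, W6}: York→W4 5·16=80, Sutton→W2 4·25=100, Orton→W6 4·20=80, Farrow→W6 2·12=24, Quay→W6 8·24=192. Service 476; fixed 43; total 519.
{W2, W5, W6}: service 476 + fixed 45 = 521
{W2, W4, W5, W6}: service 476 + fixed 54 = 530
{W1, W2, W3, W4, W5, W6}: York→W4 5·16=80, Sutton→W2 4·25=100, Orton→W6 4·20=80, Farrow→W3 2·12=24, Quay→W3 8·24=192. Service 476; fixed 95; total 571.
No other subset beats 519.

Open W2, W4 and W6; minimum total cost 519.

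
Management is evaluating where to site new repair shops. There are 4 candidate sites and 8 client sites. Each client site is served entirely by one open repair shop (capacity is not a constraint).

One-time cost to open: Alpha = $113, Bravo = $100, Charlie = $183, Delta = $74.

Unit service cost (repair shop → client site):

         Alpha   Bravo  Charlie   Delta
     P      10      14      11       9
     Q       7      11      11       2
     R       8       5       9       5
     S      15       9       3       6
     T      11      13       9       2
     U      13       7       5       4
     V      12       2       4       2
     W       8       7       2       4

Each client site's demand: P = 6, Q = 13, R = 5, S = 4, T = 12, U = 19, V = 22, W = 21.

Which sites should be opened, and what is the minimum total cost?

Open Delta only; minimum total cost 431.

For any fixed open set, each client site goes to its cheapest open site; total = fixed + service.
{Delta}: P→Delta 9·6=54, Q→Delta 2·13=26, R→Delta 5·5=25, S→Delta 6·4=24, T→Delta 2·12=24, U→Delta 4·19=76, V→Delta 2·22=44, W→Delta 4·21=84. Service 357; fixed 74; total 431.
{Bravo, Delta}: service 357 + fixed 174 = 531
{Alpha, Delta}: service 357 + fixed 187 = 544
{Alpha, Bravo, Charlie, Delta}: service 303 + fixed 470 = 773
(All 15 nonempty subsets were checked; Delta only is lowest.)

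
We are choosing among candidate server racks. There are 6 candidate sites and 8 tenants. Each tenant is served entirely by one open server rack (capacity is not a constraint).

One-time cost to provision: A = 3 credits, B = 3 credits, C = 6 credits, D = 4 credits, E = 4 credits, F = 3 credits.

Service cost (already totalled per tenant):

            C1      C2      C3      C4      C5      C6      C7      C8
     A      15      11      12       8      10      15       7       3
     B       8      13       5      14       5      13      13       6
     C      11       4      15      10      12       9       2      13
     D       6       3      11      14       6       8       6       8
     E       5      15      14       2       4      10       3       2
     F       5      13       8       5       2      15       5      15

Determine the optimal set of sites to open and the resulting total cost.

Open B, D and E; minimum total cost 43.

For any fixed open set, each tenant goes to its cheapest open site; total = fixed + service.
{B, D, E}: C1→E 5, C2→D 3, C3→B 5, C4→E 2, C5→E 4, C6→D 8, C7→E 3, C8→E 2. Service 32; fixed 11; total 43.
{B, D, E, F}: C1→E 5, C2→D 3, C3→B 5, C4→E 2, C5→F 2, C6→D 8, C7→E 3, C8→E 2. Service 30; fixed 14; total 44.
{D, E, F}: service 33 + fixed 11 = 44
{A, B, C, D, E, F}: C1→E 5, C2→D 3, C3→B 5, C4→E 2, C5→F 2, C6→D 8, C7→C 2, C8→E 2. Service 29; fixed 23; total 52.
No other subset beats 43.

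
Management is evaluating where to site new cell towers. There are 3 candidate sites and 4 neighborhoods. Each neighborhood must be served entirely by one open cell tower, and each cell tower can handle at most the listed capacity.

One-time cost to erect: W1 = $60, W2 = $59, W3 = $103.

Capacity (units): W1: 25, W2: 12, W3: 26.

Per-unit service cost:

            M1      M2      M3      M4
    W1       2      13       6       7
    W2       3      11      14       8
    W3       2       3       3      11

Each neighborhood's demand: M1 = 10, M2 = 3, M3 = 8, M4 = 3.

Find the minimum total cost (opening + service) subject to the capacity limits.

Open {W1}: M1→W1 2·10=20, M2→W1 13·3=39, M3→W1 6·8=48, M4→W1 7·3=21.
Loads: W1 carries 24/25. Service 128; fixed 60; total 188.
Next best feasible plan costs 189.

Minimum total cost: 188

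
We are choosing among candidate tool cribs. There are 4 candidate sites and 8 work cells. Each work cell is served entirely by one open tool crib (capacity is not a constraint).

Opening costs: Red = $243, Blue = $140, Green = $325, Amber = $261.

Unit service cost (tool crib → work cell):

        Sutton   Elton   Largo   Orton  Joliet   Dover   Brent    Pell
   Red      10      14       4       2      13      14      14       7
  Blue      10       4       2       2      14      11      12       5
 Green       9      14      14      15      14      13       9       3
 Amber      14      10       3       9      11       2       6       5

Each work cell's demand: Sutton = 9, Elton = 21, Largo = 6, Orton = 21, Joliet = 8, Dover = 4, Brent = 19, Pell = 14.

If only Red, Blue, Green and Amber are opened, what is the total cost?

Each work cell is assigned to its cheapest site among the open ones.
{Red, Blue, Green, Amber}: Sutton→Green 9·9=81, Elton→Blue 4·21=84, Largo→Blue 2·6=12, Orton→Red 2·21=42, Joliet→Amber 11·8=88, Dover→Amber 2·4=8, Brent→Amber 6·19=114, Pell→Green 3·14=42. Service 471; fixed 969; total 1440.

Total cost: 1440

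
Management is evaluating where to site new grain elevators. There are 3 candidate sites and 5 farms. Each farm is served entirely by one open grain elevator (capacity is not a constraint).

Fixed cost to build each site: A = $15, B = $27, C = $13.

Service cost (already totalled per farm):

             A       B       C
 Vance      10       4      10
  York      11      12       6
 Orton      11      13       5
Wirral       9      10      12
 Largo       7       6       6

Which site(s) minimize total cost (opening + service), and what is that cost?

Open C only; minimum total cost 52.

For any fixed open set, each farm goes to its cheapest open site; total = fixed + service.
{C}: Vance→C 10, York→C 6, Orton→C 5, Wirral→C 12, Largo→C 6. Service 39; fixed 13; total 52.
{A}: service 48 + fixed 15 = 63
{A, C}: service 36 + fixed 28 = 64
{A, B, C}: service 30 + fixed 55 = 85
No other subset beats 52.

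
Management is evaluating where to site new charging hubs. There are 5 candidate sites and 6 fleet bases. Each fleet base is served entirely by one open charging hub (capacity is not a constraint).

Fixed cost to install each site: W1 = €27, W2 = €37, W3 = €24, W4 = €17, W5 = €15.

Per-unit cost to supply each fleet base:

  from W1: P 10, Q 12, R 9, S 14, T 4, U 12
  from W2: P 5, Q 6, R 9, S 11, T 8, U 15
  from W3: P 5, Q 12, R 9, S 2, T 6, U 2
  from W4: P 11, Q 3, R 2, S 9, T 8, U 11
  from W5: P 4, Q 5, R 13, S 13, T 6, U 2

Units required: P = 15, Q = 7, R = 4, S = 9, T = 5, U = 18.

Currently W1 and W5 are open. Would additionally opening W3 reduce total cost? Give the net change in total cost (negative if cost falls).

Yes — net change −75 (cost falls by 75).

Current service cost with {W1, W5}: 304.
Adding W3: each fleet base re-picks its cheapest; new service cost 205, saving 99.
Extra fixed cost: 24. Net change = 24 − 99 = -75.
(Totals: 346 → 271.)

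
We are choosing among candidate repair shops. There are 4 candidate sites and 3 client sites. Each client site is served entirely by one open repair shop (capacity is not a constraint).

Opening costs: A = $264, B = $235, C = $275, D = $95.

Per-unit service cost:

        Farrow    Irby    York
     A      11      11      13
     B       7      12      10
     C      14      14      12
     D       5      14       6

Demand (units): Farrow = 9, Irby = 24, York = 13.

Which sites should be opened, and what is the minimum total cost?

Open D only; minimum total cost 554.

For any fixed open set, each client site goes to its cheapest open site; total = fixed + service.
{D}: Farrow→D 5·9=45, Irby→D 14·24=336, York→D 6·13=78. Service 459; fixed 95; total 554.
{B}: service 481 + fixed 235 = 716
{B, D}: service 411 + fixed 330 = 741
{A, B, C, D}: service 387 + fixed 869 = 1256
No other subset beats 554.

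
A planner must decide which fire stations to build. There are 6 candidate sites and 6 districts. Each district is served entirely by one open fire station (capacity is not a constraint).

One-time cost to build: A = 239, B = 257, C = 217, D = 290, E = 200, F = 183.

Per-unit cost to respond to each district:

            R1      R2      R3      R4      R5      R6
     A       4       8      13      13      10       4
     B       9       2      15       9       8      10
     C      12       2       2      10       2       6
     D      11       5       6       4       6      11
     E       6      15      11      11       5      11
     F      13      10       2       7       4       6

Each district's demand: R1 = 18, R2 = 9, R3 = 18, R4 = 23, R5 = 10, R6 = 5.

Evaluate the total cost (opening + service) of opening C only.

Total cost: 767

Each district is assigned to its cheapest site among the open ones.
{C}: R1→C 12·18=216, R2→C 2·9=18, R3→C 2·18=36, R4→C 10·23=230, R5→C 2·10=20, R6→C 6·5=30. Service 550; fixed 217; total 767.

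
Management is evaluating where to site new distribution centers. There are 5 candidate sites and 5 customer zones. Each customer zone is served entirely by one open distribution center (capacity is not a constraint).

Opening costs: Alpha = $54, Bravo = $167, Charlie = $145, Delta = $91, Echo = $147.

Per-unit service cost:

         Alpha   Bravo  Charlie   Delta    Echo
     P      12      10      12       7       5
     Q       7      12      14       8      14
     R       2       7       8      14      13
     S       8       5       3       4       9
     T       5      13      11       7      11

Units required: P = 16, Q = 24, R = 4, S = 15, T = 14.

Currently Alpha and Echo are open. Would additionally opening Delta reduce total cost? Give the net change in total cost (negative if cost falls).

No — net change +31 (cost rises by 31).

Current service cost with {Alpha, Echo}: 446.
Adding Delta: each customer zone re-picks its cheapest; new service cost 386, saving 60.
Extra fixed cost: 91. Net change = 91 − 60 = 31.
(Totals: 647 → 678.)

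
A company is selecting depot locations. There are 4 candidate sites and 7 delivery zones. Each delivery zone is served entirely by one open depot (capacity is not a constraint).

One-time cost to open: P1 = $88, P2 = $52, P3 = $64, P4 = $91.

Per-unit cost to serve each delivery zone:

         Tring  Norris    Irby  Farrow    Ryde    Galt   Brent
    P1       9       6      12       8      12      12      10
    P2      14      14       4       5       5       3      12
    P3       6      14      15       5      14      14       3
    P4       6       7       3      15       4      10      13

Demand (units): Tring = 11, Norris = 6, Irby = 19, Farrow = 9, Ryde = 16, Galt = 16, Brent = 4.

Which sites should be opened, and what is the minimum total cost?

Open P2 and P4; minimum total cost 513.

For any fixed open set, each delivery zone goes to its cheapest open site; total = fixed + service.
{P2, P4}: Tring→P4 6·11=66, Norris→P4 7·6=42, Irby→P4 3·19=57, Farrow→P2 5·9=45, Ryde→P4 4·16=64, Galt→P2 3·16=48, Brent→P2 12·4=48. Service 370; fixed 143; total 513.
{P2, P3}: Tring→P3 6·11=66, Norris→P2 14·6=84, Irby→P2 4·19=76, Farrow→P2 5·9=45, Ryde→P2 5·16=80, Galt→P2 3·16=48, Brent→P3 3·4=12. Service 411; fixed 116; total 527.
{P2, P3, P4}: Tring→P3 6·11=66, Norris→P4 7·6=42, Irby→P4 3·19=57, Farrow→P2 5·9=45, Ryde→P4 4·16=64, Galt→P2 3·16=48, Brent→P3 3·4=12. Service 334; fixed 207; total 541.
{P1, P2, P3, P4}: Tring→P3 6·11=66, Norris→P1 6·6=36, Irby→P4 3·19=57, Farrow→P2 5·9=45, Ryde→P4 4·16=64, Galt→P2 3·16=48, Brent→P3 3·4=12. Service 328; fixed 295; total 623.
No other subset beats 513.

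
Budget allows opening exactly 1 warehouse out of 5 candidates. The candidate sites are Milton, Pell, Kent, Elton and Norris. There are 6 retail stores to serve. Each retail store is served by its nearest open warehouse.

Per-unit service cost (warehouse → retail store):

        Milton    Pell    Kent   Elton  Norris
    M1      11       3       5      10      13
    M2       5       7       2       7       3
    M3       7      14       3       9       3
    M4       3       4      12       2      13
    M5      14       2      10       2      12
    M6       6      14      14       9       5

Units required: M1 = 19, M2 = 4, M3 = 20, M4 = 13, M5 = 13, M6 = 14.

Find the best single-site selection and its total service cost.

Choose Elton only; total service cost 576.

With exactly 1 open, each retail store uses its cheapest among the chosen.
{Elton}: M1→Elton 10·19=190, M2→Elton 7·4=28, M3→Elton 9·20=180, M4→Elton 2·13=26, M5→Elton 2·13=26, M6→Elton 9·14=126. Service cost 576.
{Pell}: service cost 639
{Kent}: service cost 645
Among all 5 size-1 choices, {Elton} is lowest.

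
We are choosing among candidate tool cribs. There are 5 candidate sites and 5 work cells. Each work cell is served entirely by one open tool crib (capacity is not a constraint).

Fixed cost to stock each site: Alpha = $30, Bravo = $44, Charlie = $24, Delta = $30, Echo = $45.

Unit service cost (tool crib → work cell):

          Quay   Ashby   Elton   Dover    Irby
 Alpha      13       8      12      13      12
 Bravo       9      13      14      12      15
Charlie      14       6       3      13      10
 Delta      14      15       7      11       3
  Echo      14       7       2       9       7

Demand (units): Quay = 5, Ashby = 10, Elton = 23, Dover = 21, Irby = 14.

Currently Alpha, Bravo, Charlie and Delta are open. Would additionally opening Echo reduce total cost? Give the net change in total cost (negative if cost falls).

Yes — net change −20 (cost falls by 20).

Current service cost with {Alpha, Bravo, Charlie, Delta}: 447.
Adding Echo: each work cell re-picks its cheapest; new service cost 382, saving 65.
Extra fixed cost: 45. Net change = 45 − 65 = -20.
(Totals: 575 → 555.)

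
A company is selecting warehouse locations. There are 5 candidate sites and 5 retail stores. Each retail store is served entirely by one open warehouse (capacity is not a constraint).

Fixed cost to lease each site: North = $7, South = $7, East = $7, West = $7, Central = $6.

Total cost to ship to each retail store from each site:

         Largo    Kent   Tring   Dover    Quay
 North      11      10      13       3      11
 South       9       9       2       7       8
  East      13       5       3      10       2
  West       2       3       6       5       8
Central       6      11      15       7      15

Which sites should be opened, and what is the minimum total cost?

For any fixed open set, each retail store goes to its cheapest open site; total = fixed + service.
{East, West}: Largo→West 2, Kent→West 3, Tring→East 3, Dover→West 5, Quay→East 2. Service 15; fixed 14; total 29.
{West}: service 24 + fixed 7 = 31
{North, East, West}: Largo→West 2, Kent→West 3, Tring→East 3, Dover→North 3, Quay→East 2. Service 13; fixed 21; total 34.
{North, South, East, West, Central}: service 12 + fixed 34 = 46
No other subset beats 29.

Open East and West; minimum total cost 29.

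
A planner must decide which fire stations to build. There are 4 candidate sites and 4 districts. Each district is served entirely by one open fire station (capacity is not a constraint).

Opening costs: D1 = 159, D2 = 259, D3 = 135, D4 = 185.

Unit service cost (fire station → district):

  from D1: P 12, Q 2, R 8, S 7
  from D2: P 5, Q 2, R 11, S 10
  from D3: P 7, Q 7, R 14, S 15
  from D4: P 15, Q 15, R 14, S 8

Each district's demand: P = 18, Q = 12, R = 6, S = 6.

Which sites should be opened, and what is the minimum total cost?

Open D1 only; minimum total cost 489.

For any fixed open set, each district goes to its cheapest open site; total = fixed + service.
{D1}: P→D1 12·18=216, Q→D1 2·12=24, R→D1 8·6=48, S→D1 7·6=42. Service 330; fixed 159; total 489.
{D2}: service 240 + fixed 259 = 499
{D3}: P→D3 7·18=126, Q→D3 7·12=84, R→D3 14·6=84, S→D3 15·6=90. Service 384; fixed 135; total 519.
{D1, D2, D3, D4}: service 204 + fixed 738 = 942
No other subset beats 489.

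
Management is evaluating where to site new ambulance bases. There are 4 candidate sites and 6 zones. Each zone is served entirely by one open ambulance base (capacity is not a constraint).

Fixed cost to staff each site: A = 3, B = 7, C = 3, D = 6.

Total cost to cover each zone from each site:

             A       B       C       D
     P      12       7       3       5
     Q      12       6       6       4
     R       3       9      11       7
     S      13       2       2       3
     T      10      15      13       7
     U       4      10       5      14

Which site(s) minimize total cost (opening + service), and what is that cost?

For any fixed open set, each zone goes to its cheapest open site; total = fixed + service.
{A, C}: P→C 3, Q→C 6, R→A 3, S→C 2, T→A 10, U→A 4. Service 28; fixed 6; total 34.
{A, C, D}: service 23 + fixed 12 = 35
{A, D}: P→D 5, Q→D 4, R→A 3, S→D 3, T→D 7, U→A 4. Service 26; fixed 9; total 35.
{A, B, C, D}: service 23 + fixed 19 = 42
No other subset beats 34.

Open A and C; minimum total cost 34.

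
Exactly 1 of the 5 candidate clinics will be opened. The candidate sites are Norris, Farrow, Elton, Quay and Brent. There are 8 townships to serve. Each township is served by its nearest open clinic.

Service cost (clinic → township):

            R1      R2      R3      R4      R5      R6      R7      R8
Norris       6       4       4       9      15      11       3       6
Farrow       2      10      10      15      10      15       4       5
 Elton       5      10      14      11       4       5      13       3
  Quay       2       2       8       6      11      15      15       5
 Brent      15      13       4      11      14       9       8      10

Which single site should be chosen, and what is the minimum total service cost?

With exactly 1 open, each township uses its cheapest among the chosen.
{Norris}: R1→Norris 6, R2→Norris 4, R3→Norris 4, R4→Norris 9, R5→Norris 15, R6→Norris 11, R7→Norris 3, R8→Norris 6. Service cost 58.
{Quay}: service cost 64
{Elton}: service cost 65
Among all 5 size-1 choices, {Norris} is lowest.

Choose Norris only; total service cost 58.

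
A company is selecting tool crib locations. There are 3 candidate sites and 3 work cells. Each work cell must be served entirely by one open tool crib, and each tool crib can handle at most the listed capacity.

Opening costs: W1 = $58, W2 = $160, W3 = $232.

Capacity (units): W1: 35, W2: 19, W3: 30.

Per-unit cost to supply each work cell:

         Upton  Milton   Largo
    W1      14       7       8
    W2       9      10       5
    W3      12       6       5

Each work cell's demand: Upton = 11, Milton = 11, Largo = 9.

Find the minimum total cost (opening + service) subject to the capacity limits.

Minimum total cost: 361

Open {W1}: Upton→W1 14·11=154, Milton→W1 7·11=77, Largo→W1 8·9=72.
Loads: W1 carries 31/35. Service 303; fixed 58; total 361.
Next best feasible plan costs 466.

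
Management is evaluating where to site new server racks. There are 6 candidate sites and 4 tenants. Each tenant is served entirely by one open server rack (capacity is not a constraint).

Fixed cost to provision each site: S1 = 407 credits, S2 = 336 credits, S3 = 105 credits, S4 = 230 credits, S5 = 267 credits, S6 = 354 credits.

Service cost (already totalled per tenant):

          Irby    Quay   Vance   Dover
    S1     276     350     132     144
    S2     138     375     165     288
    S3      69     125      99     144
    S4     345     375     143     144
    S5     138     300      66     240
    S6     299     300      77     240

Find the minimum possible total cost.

For any fixed open set, each tenant goes to its cheapest open site; total = fixed + service.
{S3}: Irby→S3 69, Quay→S3 125, Vance→S3 99, Dover→S3 144. Service 437; fixed 105; total 542.
{S3, S4}: service 437 + fixed 335 = 772
{S3, S5}: service 404 + fixed 372 = 776
{S1, S2, S3, S4, S5, S6}: service 404 + fixed 1699 = 2103
No other subset beats 542.

Minimum total cost: 542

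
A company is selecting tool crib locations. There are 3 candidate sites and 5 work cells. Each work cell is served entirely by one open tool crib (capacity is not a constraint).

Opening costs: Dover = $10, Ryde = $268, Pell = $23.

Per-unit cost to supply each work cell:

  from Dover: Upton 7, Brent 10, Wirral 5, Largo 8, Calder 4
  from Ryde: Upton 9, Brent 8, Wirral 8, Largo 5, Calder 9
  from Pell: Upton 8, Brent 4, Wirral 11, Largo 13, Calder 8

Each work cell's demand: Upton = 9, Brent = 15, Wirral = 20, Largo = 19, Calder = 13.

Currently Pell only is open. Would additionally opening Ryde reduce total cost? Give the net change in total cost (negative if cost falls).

Current service cost with {Pell}: 703.
Adding Ryde: each work cell re-picks its cheapest; new service cost 491, saving 212.
Extra fixed cost: 268. Net change = 268 − 212 = 56.
(Totals: 726 → 782.)

No — net change +56 (cost rises by 56).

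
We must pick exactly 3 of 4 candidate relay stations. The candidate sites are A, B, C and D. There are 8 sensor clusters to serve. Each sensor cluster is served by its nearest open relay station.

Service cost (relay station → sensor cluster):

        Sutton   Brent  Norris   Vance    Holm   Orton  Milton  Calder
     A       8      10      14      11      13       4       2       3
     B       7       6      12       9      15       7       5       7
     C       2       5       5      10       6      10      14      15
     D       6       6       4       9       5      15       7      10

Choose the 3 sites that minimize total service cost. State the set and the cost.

Choose A, C and D; total service cost 34.

With exactly 3 open, each sensor cluster uses its cheapest among the chosen.
{A, C, D}: Sutton→C 2, Brent→C 5, Norris→D 4, Vance→D 9, Holm→D 5, Orton→A 4, Milton→A 2, Calder→A 3. Service cost 34.
{A, B, C}: service cost 36
{A, B, D}: service cost 39
Among all 4 size-3 choices, {A, C, D} is lowest.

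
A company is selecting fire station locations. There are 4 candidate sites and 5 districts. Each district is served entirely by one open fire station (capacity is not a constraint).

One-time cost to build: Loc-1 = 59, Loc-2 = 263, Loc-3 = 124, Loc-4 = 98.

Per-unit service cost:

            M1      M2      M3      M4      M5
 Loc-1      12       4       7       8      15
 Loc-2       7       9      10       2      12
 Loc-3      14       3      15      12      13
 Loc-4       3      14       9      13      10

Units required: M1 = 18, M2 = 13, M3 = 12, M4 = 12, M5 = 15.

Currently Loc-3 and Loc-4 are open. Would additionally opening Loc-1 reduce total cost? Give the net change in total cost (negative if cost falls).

Current service cost with {Loc-3, Loc-4}: 495.
Adding Loc-1: each district re-picks its cheapest; new service cost 423, saving 72.
Extra fixed cost: 59. Net change = 59 − 72 = -13.
(Totals: 717 → 704.)

Yes — net change −13 (cost falls by 13).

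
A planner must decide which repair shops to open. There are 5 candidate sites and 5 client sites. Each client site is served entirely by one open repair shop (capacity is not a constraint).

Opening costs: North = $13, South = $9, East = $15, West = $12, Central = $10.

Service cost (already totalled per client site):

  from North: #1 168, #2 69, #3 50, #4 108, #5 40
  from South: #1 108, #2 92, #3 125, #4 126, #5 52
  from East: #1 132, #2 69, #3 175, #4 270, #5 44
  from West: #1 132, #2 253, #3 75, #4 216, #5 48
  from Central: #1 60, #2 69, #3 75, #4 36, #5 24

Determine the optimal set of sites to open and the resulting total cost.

For any fixed open set, each client site goes to its cheapest open site; total = fixed + service.
{North, Central}: #1→Central 60, #2→North 69, #3→North 50, #4→Central 36, #5→Central 24. Service 239; fixed 23; total 262.
{North, South, Central}: service 239 + fixed 32 = 271
{North, West, Central}: #1→Central 60, #2→North 69, #3→North 50, #4→Central 36, #5→Central 24. Service 239; fixed 35; total 274.
{North, South, East, West, Central}: service 239 + fixed 59 = 298
No other subset beats 262.

Open North and Central; minimum total cost 262.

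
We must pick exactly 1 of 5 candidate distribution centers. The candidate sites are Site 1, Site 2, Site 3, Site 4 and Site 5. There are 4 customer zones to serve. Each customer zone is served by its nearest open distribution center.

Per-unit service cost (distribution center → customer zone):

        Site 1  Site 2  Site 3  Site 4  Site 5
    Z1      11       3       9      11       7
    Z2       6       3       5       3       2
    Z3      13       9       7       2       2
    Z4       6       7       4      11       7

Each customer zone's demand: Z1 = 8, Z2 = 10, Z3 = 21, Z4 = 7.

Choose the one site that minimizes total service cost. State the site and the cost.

With exactly 1 open, each customer zone uses its cheapest among the chosen.
{Site 5}: Z1→Site 5 7·8=56, Z2→Site 5 2·10=20, Z3→Site 5 2·21=42, Z4→Site 5 7·7=49. Service cost 167.
{Site 4}: service cost 237
{Site 2}: service cost 292
Among all 5 size-1 choices, {Site 5} is lowest.

Choose Site 5 only; total service cost 167.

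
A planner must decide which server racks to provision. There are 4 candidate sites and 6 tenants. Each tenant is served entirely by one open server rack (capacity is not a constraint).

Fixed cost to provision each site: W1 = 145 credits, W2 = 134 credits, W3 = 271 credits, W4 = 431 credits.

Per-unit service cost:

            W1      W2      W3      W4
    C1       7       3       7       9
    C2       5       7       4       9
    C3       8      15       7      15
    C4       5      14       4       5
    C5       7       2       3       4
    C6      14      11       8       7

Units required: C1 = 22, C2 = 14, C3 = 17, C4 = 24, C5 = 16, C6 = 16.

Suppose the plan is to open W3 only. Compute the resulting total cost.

Each tenant is assigned to its cheapest site among the open ones.
{W3}: C1→W3 7·22=154, C2→W3 4·14=56, C3→W3 7·17=119, C4→W3 4·24=96, C5→W3 3·16=48, C6→W3 8·16=128. Service 601; fixed 271; total 872.

Total cost: 872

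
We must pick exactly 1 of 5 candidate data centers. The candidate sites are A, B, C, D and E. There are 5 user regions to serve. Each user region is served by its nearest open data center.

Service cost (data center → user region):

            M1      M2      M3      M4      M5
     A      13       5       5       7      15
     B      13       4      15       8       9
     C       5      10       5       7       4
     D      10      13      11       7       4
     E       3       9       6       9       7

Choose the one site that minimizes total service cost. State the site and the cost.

Choose C only; total service cost 31.

With exactly 1 open, each user region uses its cheapest among the chosen.
{C}: M1→C 5, M2→C 10, M3→C 5, M4→C 7, M5→C 4. Service cost 31.
{E}: service cost 34
{A}: service cost 45
Among all 5 size-1 choices, {C} is lowest.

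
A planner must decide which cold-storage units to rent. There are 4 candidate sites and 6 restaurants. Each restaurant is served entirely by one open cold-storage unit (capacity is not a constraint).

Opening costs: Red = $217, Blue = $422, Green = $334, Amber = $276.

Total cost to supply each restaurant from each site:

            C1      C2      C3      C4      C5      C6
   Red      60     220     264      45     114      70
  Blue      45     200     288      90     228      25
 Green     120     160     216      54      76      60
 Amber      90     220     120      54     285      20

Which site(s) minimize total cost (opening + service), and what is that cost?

Open Red only; minimum total cost 990.

For any fixed open set, each restaurant goes to its cheapest open site; total = fixed + service.
{Red}: C1→Red 60, C2→Red 220, C3→Red 264, C4→Red 45, C5→Red 114, C6→Red 70. Service 773; fixed 217; total 990.
{Green}: C1→Green 120, C2→Green 160, C3→Green 216, C4→Green 54, C5→Green 76, C6→Green 60. Service 686; fixed 334; total 1020.
{Amber}: service 789 + fixed 276 = 1065
{Red, Blue, Green, Amber}: service 466 + fixed 1249 = 1715
No other subset beats 990.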